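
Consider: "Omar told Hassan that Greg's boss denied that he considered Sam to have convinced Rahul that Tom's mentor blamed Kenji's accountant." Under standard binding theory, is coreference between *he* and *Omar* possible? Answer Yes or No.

*Omar* is an R-expression; Principle C requires it to be free (not bound by any c-commanding expression).
— he: subject of the clause headed by 'considered'; the pronoun does not c-command the R-expression — coreference allowed.

Yes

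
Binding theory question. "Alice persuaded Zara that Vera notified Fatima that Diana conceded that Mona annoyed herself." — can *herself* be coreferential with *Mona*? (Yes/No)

Yes

*herself* is a reflexive; Principle A requires it to be bound within its binding domain — the clause headed by 'annoyed'.
— Mona: subject of the clause headed by 'annoyed'; c-commands the reflexive within its binding domain — allowed (Principle A).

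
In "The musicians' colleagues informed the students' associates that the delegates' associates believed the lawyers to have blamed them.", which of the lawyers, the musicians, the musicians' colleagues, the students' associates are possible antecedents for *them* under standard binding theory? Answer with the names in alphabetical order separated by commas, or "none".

the musicians, the musicians' colleagues, the students' associates

*them* is a pronoun; Principle B requires it to be free in its binding domain — the clause headed by 'blamed'.
— the lawyers: subject of the clause headed by 'blamed'; c-commands the pronoun within its binding domain — blocked (Principle B).
— the musicians: possessor inside the subject DP of the matrix clause; does not c-command the pronoun — Principle B does not apply; allowed.
— the musicians' colleagues: subject of the matrix clause; c-commands the pronoun but lies outside its binding domain — allowed.
— the students' associates: object of the matrix clause; c-commands the pronoun but lies outside its binding domain — allowed.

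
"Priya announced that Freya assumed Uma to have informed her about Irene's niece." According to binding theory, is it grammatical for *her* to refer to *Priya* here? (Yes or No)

*Priya* is an R-expression; Principle C requires it to be free (not bound by any c-commanding expression).
— her: object of the clause headed by 'informed'; the pronoun does not c-command the R-expression — coreference allowed.

Yes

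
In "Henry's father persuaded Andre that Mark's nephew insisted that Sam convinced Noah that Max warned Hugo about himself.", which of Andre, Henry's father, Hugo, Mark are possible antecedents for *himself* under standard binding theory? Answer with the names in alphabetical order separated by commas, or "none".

Hugo

*himself* is a reflexive; Principle A requires it to be bound within its binding domain — the clause headed by 'warned'.
— Andre: object of the matrix clause; c-commands the reflexive but lies outside its binding domain — cannot bind it (Principle A).
— Henry's father: subject of the matrix clause; c-commands the reflexive but lies outside its binding domain — cannot bind it (Principle A).
— Hugo: object of the clause headed by 'warned'; c-commands the reflexive within its binding domain — allowed (Principle A).
— Mark: possessor inside the subject DP of the clause headed by 'insisted'; does not c-command the reflexive — cannot bind it (Principle A).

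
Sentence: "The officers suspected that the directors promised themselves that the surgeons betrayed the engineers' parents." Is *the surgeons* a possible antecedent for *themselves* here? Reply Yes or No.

*themselves* is a reflexive; Principle A requires it to be bound within its binding domain — the clause headed by 'promised'.
— the surgeons: subject of the clause headed by 'betrayed'; does not c-command the reflexive — cannot bind it (Principle A).

No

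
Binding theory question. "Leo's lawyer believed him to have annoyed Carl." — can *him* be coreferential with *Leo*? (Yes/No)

Yes

*him* is a pronoun; Principle B requires it to be free in its binding domain — the matrix clause.
— Leo: possessor inside the subject DP of the matrix clause; does not c-command the pronoun — Principle B does not apply; allowed.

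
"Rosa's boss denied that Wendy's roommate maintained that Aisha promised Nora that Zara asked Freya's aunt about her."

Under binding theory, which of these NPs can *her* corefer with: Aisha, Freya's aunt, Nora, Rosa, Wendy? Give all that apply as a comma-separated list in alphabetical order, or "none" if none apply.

*her* is a pronoun; Principle B requires it to be free in its binding domain — the clause headed by 'asked'.
— Aisha: subject of the clause headed by 'promised'; c-commands the pronoun but lies outside its binding domain — allowed.
— Freya's aunt: object of the clause headed by 'asked'; c-commands the pronoun within its binding domain — blocked (Principle B).
— Nora: object of the clause headed by 'promised'; c-commands the pronoun but lies outside its binding domain — allowed.
— Rosa: possessor inside the subject DP of the matrix clause; does not c-command the pronoun — Principle B does not apply; allowed.
— Wendy: possessor inside the subject DP of the clause headed by 'maintained'; does not c-command the pronoun — Principle B does not apply; allowed.

Aisha, Nora, Rosa, Wendy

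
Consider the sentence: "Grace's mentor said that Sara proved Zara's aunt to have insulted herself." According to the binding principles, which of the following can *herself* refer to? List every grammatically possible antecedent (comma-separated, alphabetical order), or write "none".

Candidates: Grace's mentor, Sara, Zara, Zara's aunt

Zara's aunt

*herself* is a reflexive; Principle A requires it to be bound within its binding domain — the clause headed by 'insulted'.
— Grace's mentor: subject of the matrix clause; c-commands the reflexive but lies outside its binding domain — cannot bind it (Principle A).
— Sara: subject of the clause headed by 'proved'; c-commands the reflexive but lies outside its binding domain — cannot bind it (Principle A).
— Zara: possessor inside the subject DP of the clause headed by 'insulted'; does not c-command the reflexive — cannot bind it (Principle A).
— Zara's aunt: subject of the clause headed by 'insulted'; c-commands the reflexive within its binding domain — allowed (Principle A).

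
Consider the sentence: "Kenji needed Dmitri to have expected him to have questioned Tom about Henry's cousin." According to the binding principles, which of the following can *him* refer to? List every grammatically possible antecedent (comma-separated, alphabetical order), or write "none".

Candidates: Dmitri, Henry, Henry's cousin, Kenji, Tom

Kenji

*him* is a pronoun; Principle B requires it to be free in its binding domain — the clause headed by 'expected'.
— Dmitri: subject of the clause headed by 'expected'; c-commands the pronoun within its binding domain — blocked (Principle B).
— Henry: possessor inside the second object DP of the clause headed by 'questioned'; is c-commanded by the pronoun; coreference would bind this R-expression — blocked (Principle C).
— Henry's cousin: second object of the clause headed by 'questioned'; is c-commanded by the pronoun; coreference would bind this R-expression — blocked (Principle C).
— Kenji: subject of the matrix clause; c-commands the pronoun but lies outside its binding domain — allowed.
— Tom: object of the clause headed by 'questioned'; is c-commanded by the pronoun; coreference would bind this R-expression — blocked (Principle C).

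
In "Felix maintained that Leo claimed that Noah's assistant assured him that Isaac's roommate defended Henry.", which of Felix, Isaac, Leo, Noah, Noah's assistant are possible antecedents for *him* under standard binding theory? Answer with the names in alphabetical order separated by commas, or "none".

*him* is a pronoun; Principle B requires it to be free in its binding domain — the clause headed by 'assured'.
— Felix: subject of the matrix clause; c-commands the pronoun but lies outside its binding domain — allowed.
— Isaac: possessor inside the subject DP of the clause headed by 'defended'; is c-commanded by the pronoun; coreference would bind this R-expression — blocked (Principle C).
— Leo: subject of the clause headed by 'claimed'; c-commands the pronoun but lies outside its binding domain — allowed.
— Noah: possessor inside the subject DP of the clause headed by 'assured'; does not c-command the pronoun — Principle B does not apply; allowed.
— Noah's assistant: subject of the clause headed by 'assured'; c-commands the pronoun within its binding domain — blocked (Principle B).

Felix, Leo, Noah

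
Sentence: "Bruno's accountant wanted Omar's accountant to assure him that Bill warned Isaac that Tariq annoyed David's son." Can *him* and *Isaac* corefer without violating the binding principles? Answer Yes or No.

No

*Isaac* is an R-expression; Principle C requires it to be free (not bound by any c-commanding expression).
— him: object of the clause headed by 'assure'; the pronoun c-commands the R-expression — coreference blocked (Principle C).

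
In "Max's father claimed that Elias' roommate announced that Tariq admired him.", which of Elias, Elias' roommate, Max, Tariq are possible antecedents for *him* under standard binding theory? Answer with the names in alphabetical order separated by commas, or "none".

Elias, Elias' roommate, Max

*him* is a pronoun; Principle B requires it to be free in its binding domain — the clause headed by 'admired'.
— Elias: possessor inside the subject DP of the clause headed by 'announced'; does not c-command the pronoun — Principle B does not apply; allowed.
— Elias' roommate: subject of the clause headed by 'announced'; c-commands the pronoun but lies outside its binding domain — allowed.
— Max: possessor inside the subject DP of the matrix clause; does not c-command the pronoun — Principle B does not apply; allowed.
— Tariq: subject of the clause headed by 'admired'; c-commands the pronoun within its binding domain — blocked (Principle B).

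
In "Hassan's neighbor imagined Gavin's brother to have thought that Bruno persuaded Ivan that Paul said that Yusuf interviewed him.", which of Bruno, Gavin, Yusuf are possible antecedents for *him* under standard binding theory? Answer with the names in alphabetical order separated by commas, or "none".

Bruno, Gavin

*him* is a pronoun; Principle B requires it to be free in its binding domain — the clause headed by 'interviewed'.
— Bruno: subject of the clause headed by 'persuaded'; c-commands the pronoun but lies outside its binding domain — allowed.
— Gavin: possessor inside the subject DP of the clause headed by 'thought'; does not c-command the pronoun — Principle B does not apply; allowed.
— Yusuf: subject of the clause headed by 'interviewed'; c-commands the pronoun within its binding domain — blocked (Principle B).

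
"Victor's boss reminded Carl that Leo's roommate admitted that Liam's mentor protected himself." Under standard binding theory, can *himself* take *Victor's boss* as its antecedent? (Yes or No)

No

*himself* is a reflexive; Principle A requires it to be bound within its binding domain — the clause headed by 'protected'.
— Victor's boss: subject of the matrix clause; c-commands the reflexive but lies outside its binding domain — cannot bind it (Principle A).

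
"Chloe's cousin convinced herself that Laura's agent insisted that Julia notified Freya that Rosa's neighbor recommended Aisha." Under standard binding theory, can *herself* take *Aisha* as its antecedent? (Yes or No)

No

*herself* is a reflexive; Principle A requires it to be bound within its binding domain — the matrix clause.
— Aisha: object of the clause headed by 'recommended'; does not c-command the reflexive — cannot bind it (Principle A).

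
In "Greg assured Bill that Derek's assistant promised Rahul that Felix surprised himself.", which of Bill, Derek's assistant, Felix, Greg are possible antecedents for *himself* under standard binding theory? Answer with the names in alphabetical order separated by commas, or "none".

*himself* is a reflexive; Principle A requires it to be bound within its binding domain — the clause headed by 'surprised'.
— Bill: object of the matrix clause; c-commands the reflexive but lies outside its binding domain — cannot bind it (Principle A).
— Derek's assistant: subject of the clause headed by 'promised'; c-commands the reflexive but lies outside its binding domain — cannot bind it (Principle A).
— Felix: subject of the clause headed by 'surprised'; c-commands the reflexive within its binding domain — allowed (Principle A).
— Greg: subject of the matrix clause; c-commands the reflexive but lies outside its binding domain — cannot bind it (Principle A).

Felix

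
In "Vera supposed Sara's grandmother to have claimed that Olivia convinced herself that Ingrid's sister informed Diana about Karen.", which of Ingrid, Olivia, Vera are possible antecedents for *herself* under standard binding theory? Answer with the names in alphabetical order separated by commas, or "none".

Olivia

*herself* is a reflexive; Principle A requires it to be bound within its binding domain — the clause headed by 'convinced'.
— Ingrid: possessor inside the subject DP of the clause headed by 'informed'; does not c-command the reflexive — cannot bind it (Principle A).
— Olivia: subject of the clause headed by 'convinced'; c-commands the reflexive within its binding domain — allowed (Principle A).
— Vera: subject of the matrix clause; c-commands the reflexive but lies outside its binding domain — cannot bind it (Principle A).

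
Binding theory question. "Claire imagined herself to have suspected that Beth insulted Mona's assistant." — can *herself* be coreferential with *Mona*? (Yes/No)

No

*herself* is a reflexive; Principle A requires it to be bound within its binding domain — the matrix clause.
— Mona: possessor inside the object DP of the clause headed by 'insulted'; does not c-command the reflexive — cannot bind it (Principle A).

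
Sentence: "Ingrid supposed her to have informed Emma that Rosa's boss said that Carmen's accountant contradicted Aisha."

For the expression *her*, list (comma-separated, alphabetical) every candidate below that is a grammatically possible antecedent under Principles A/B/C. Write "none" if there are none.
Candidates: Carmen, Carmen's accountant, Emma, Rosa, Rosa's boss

none

*her* is a pronoun; Principle B requires it to be free in its binding domain — the matrix clause.
— Carmen: possessor inside the subject DP of the clause headed by 'contradicted'; is c-commanded by the pronoun; coreference would bind this R-expression — blocked (Principle C).
— Carmen's accountant: subject of the clause headed by 'contradicted'; is c-commanded by the pronoun; coreference would bind this R-expression — blocked (Principle C).
— Emma: object of the clause headed by 'informed'; is c-commanded by the pronoun; coreference would bind this R-expression — blocked (Principle C).
— Rosa: possessor inside the subject DP of the clause headed by 'said'; is c-commanded by the pronoun; coreference would bind this R-expression — blocked (Principle C).
— Rosa's boss: subject of the clause headed by 'said'; is c-commanded by the pronoun; coreference would bind this R-expression — blocked (Principle C).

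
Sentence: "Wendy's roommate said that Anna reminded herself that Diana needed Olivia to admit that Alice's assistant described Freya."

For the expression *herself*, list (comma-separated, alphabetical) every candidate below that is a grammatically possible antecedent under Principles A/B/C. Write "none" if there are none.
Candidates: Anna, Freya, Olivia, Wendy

*herself* is a reflexive; Principle A requires it to be bound within its binding domain — the clause headed by 'reminded'.
— Anna: subject of the clause headed by 'reminded'; c-commands the reflexive within its binding domain — allowed (Principle A).
— Freya: object of the clause headed by 'described'; does not c-command the reflexive — cannot bind it (Principle A).
— Olivia: subject of the clause headed by 'admit'; does not c-command the reflexive — cannot bind it (Principle A).
— Wendy: possessor inside the subject DP of the matrix clause; does not c-command the reflexive — cannot bind it (Principle A).

Anna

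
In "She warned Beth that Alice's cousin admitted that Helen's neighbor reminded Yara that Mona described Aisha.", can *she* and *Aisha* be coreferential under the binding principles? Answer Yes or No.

*Aisha* is an R-expression; Principle C requires it to be free (not bound by any c-commanding expression).
— she: subject of the matrix clause; the pronoun c-commands the R-expression — coreference blocked (Principle C).

No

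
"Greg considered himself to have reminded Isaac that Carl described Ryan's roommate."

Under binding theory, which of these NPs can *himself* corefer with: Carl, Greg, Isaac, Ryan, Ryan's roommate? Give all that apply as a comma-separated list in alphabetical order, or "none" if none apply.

Greg

*himself* is a reflexive; Principle A requires it to be bound within its binding domain — the matrix clause.
— Carl: subject of the clause headed by 'described'; does not c-command the reflexive — cannot bind it (Principle A).
— Greg: subject of the matrix clause; c-commands the reflexive within its binding domain — allowed (Principle A).
— Isaac: object of the clause headed by 'reminded'; does not c-command the reflexive — cannot bind it (Principle A).
— Ryan: possessor inside the object DP of the clause headed by 'described'; does not c-command the reflexive — cannot bind it (Principle A).
— Ryan's roommate: object of the clause headed by 'described'; does not c-command the reflexive — cannot bind it (Principle A).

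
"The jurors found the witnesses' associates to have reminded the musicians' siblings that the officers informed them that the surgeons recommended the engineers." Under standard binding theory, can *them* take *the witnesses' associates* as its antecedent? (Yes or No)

Yes

*them* is a pronoun; Principle B requires it to be free in its binding domain — the clause headed by 'informed'.
— the witnesses' associates: subject of the clause headed by 'reminded'; c-commands the pronoun but lies outside its binding domain — allowed.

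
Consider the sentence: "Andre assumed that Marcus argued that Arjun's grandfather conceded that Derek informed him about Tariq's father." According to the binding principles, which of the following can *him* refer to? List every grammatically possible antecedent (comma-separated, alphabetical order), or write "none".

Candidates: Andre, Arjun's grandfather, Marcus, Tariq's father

Andre, Arjun's grandfather, Marcus

*him* is a pronoun; Principle B requires it to be free in its binding domain — the clause headed by 'informed'.
— Andre: subject of the matrix clause; c-commands the pronoun but lies outside its binding domain — allowed.
— Arjun's grandfather: subject of the clause headed by 'conceded'; c-commands the pronoun but lies outside its binding domain — allowed.
— Marcus: subject of the clause headed by 'argued'; c-commands the pronoun but lies outside its binding domain — allowed.
— Tariq's father: second object of the clause headed by 'informed'; is c-commanded by the pronoun; coreference would bind this R-expression — blocked (Principle C).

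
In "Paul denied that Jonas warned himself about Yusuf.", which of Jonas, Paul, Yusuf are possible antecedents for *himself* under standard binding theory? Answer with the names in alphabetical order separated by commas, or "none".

*himself* is a reflexive; Principle A requires it to be bound within its binding domain — the clause headed by 'warned'.
— Jonas: subject of the clause headed by 'warned'; c-commands the reflexive within its binding domain — allowed (Principle A).
— Paul: subject of the matrix clause; c-commands the reflexive but lies outside its binding domain — cannot bind it (Principle A).
— Yusuf: second object of the clause headed by 'warned'; does not c-command the reflexive — cannot bind it (Principle A).

Jonas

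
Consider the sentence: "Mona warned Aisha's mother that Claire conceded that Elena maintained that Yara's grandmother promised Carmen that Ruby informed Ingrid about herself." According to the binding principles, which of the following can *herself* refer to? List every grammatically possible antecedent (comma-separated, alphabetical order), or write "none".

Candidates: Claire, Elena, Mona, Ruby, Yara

*herself* is a reflexive; Principle A requires it to be bound within its binding domain — the clause headed by 'informed'.
— Claire: subject of the clause headed by 'conceded'; c-commands the reflexive but lies outside its binding domain — cannot bind it (Principle A).
— Elena: subject of the clause headed by 'maintained'; c-commands the reflexive but lies outside its binding domain — cannot bind it (Principle A).
— Mona: subject of the matrix clause; c-commands the reflexive but lies outside its binding domain — cannot bind it (Principle A).
— Ruby: subject of the clause headed by 'informed'; c-commands the reflexive within its binding domain — allowed (Principle A).
— Yara: possessor inside the subject DP of the clause headed by 'promised'; does not c-command the reflexive — cannot bind it (Principle A).

Ruby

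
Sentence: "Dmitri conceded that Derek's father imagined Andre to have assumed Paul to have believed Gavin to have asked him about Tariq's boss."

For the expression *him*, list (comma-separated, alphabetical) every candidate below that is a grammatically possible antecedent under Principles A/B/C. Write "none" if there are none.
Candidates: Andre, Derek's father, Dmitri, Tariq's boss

*him* is a pronoun; Principle B requires it to be free in its binding domain — the clause headed by 'asked'.
— Andre: subject of the clause headed by 'assumed'; c-commands the pronoun but lies outside its binding domain — allowed.
— Derek's father: subject of the clause headed by 'imagined'; c-commands the pronoun but lies outside its binding domain — allowed.
— Dmitri: subject of the matrix clause; c-commands the pronoun but lies outside its binding domain — allowed.
— Tariq's boss: second object of the clause headed by 'asked'; is c-commanded by the pronoun; coreference would bind this R-expression — blocked (Principle C).

Andre, Derek's father, Dmitri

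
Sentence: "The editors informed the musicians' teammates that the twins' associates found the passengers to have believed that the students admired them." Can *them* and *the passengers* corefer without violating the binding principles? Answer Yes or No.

Yes

*the passengers* is an R-expression; Principle C requires it to be free (not bound by any c-commanding expression).
— them: object of the clause headed by 'admired'; the pronoun does not c-command the R-expression — coreference allowed.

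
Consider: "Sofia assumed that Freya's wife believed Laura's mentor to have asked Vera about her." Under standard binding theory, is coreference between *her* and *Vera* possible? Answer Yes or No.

No

*Vera* is an R-expression; Principle C requires it to be free (not bound by any c-commanding expression).
— her: second object of the clause headed by 'asked'; the R-expression locally c-commands the pronoun — coreference blocked (Principle B on the pronoun).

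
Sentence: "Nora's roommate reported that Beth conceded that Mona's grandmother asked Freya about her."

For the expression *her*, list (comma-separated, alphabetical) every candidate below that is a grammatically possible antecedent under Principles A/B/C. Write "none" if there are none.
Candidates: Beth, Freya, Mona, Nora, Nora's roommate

*her* is a pronoun; Principle B requires it to be free in its binding domain — the clause headed by 'asked'.
— Beth: subject of the clause headed by 'conceded'; c-commands the pronoun but lies outside its binding domain — allowed.
— Freya: object of the clause headed by 'asked'; c-commands the pronoun within its binding domain — blocked (Principle B).
— Mona: possessor inside the subject DP of the clause headed by 'asked'; does not c-command the pronoun — Principle B does not apply; allowed.
— Nora: possessor inside the subject DP of the matrix clause; does not c-command the pronoun — Principle B does not apply; allowed.
— Nora's roommate: subject of the matrix clause; c-commands the pronoun but lies outside its binding domain — allowed.

Beth, Mona, Nora, Nora's roommate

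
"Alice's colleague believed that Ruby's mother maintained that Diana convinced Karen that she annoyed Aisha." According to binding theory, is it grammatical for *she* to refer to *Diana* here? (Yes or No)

*Diana* is an R-expression; Principle C requires it to be free (not bound by any c-commanding expression).
— she: subject of the clause headed by 'annoyed'; the pronoun does not c-command the R-expression — coreference allowed.

Yes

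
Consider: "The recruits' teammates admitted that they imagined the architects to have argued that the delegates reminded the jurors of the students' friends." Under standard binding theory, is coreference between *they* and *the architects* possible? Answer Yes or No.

*the architects* is an R-expression; Principle C requires it to be free (not bound by any c-commanding expression).
— they: subject of the clause headed by 'imagined'; the pronoun c-commands the R-expression — coreference blocked (Principle C).

No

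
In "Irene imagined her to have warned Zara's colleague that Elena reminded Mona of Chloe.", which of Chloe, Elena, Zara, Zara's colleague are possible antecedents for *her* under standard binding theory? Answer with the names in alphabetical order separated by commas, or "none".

*her* is a pronoun; Principle B requires it to be free in its binding domain — the matrix clause.
— Chloe: second object of the clause headed by 'reminded'; is c-commanded by the pronoun; coreference would bind this R-expression — blocked (Principle C).
— Elena: subject of the clause headed by 'reminded'; is c-commanded by the pronoun; coreference would bind this R-expression — blocked (Principle C).
— Zara: possessor inside the object DP of the clause headed by 'warned'; is c-commanded by the pronoun; coreference would bind this R-expression — blocked (Principle C).
— Zara's colleague: object of the clause headed by 'warned'; is c-commanded by the pronoun; coreference would bind this R-expression — blocked (Principle C).

none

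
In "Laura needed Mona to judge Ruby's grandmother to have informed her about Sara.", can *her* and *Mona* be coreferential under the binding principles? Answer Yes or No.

*Mona* is an R-expression; Principle C requires it to be free (not bound by any c-commanding expression).
— her: object of the clause headed by 'informed'; the pronoun does not c-command the R-expression — coreference allowed.

Yes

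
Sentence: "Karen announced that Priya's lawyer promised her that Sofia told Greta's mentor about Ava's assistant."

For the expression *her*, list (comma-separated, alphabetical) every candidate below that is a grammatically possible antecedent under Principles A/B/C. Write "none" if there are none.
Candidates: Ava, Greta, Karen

Karen

*her* is a pronoun; Principle B requires it to be free in its binding domain — the clause headed by 'promised'.
— Ava: possessor inside the second object DP of the clause headed by 'told'; is c-commanded by the pronoun; coreference would bind this R-expression — blocked (Principle C).
— Greta: possessor inside the object DP of the clause headed by 'told'; is c-commanded by the pronoun; coreference would bind this R-expression — blocked (Principle C).
— Karen: subject of the matrix clause; c-commands the pronoun but lies outside its binding domain — allowed.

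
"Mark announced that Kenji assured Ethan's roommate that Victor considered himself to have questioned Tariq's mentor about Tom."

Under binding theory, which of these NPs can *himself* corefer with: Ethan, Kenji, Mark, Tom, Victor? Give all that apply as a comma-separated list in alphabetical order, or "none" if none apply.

Victor

*himself* is a reflexive; Principle A requires it to be bound within its binding domain — the clause headed by 'considered'.
— Ethan: possessor inside the object DP of the clause headed by 'assured'; does not c-command the reflexive — cannot bind it (Principle A).
— Kenji: subject of the clause headed by 'assured'; c-commands the reflexive but lies outside its binding domain — cannot bind it (Principle A).
— Mark: subject of the matrix clause; c-commands the reflexive but lies outside its binding domain — cannot bind it (Principle A).
— Tom: second object of the clause headed by 'questioned'; does not c-command the reflexive — cannot bind it (Principle A).
— Victor: subject of the clause headed by 'considered'; c-commands the reflexive within its binding domain — allowed (Principle A).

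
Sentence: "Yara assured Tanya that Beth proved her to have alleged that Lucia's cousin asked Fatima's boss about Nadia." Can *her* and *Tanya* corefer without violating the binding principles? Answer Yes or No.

Yes

*Tanya* is an R-expression; Principle C requires it to be free (not bound by any c-commanding expression).
— her: subject of the clause headed by 'alleged'; the pronoun does not c-command the R-expression — coreference allowed.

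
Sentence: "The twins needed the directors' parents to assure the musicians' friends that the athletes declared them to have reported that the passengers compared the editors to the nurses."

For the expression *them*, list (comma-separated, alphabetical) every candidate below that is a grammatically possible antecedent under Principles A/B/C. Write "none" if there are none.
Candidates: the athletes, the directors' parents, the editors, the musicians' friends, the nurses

*them* is a pronoun; Principle B requires it to be free in its binding domain — the clause headed by 'declared'.
— the athletes: subject of the clause headed by 'declared'; c-commands the pronoun within its binding domain — blocked (Principle B).
— the directors' parents: subject of the clause headed by 'assure'; c-commands the pronoun but lies outside its binding domain — allowed.
— the editors: object of the clause headed by 'compared'; is c-commanded by the pronoun; coreference would bind this R-expression — blocked (Principle C).
— the musicians' friends: object of the clause headed by 'assure'; c-commands the pronoun but lies outside its binding domain — allowed.
— the nurses: second object of the clause headed by 'compared'; is c-commanded by the pronoun; coreference would bind this R-expression — blocked (Principle C).

the directors' parents, the musicians' friends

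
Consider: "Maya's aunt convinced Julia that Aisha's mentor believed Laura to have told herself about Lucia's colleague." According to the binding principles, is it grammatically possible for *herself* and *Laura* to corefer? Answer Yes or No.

*herself* is a reflexive; Principle A requires it to be bound within its binding domain — the clause headed by 'told'.
— Laura: subject of the clause headed by 'told'; c-commands the reflexive within its binding domain — allowed (Principle A).

Yes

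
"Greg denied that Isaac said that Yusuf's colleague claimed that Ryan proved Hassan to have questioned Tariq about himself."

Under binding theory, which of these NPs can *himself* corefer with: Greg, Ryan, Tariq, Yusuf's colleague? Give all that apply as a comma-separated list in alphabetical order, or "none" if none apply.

Tariq

*himself* is a reflexive; Principle A requires it to be bound within its binding domain — the clause headed by 'questioned'.
— Greg: subject of the matrix clause; c-commands the reflexive but lies outside its binding domain — cannot bind it (Principle A).
— Ryan: subject of the clause headed by 'proved'; c-commands the reflexive but lies outside its binding domain — cannot bind it (Principle A).
— Tariq: object of the clause headed by 'questioned'; c-commands the reflexive within its binding domain — allowed (Principle A).
— Yusuf's colleague: subject of the clause headed by 'claimed'; c-commands the reflexive but lies outside its binding domain — cannot bind it (Principle A).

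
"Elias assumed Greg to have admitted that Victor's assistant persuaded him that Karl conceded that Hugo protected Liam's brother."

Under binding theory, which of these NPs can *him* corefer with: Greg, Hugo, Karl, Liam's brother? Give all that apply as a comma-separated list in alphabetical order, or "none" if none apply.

Greg

*him* is a pronoun; Principle B requires it to be free in its binding domain — the clause headed by 'persuaded'.
— Greg: subject of the clause headed by 'admitted'; c-commands the pronoun but lies outside its binding domain — allowed.
— Hugo: subject of the clause headed by 'protected'; is c-commanded by the pronoun; coreference would bind this R-expression — blocked (Principle C).
— Karl: subject of the clause headed by 'conceded'; is c-commanded by the pronoun; coreference would bind this R-expression — blocked (Principle C).
— Liam's brother: object of the clause headed by 'protected'; is c-commanded by the pronoun; coreference would bind this R-expression — blocked (Principle C).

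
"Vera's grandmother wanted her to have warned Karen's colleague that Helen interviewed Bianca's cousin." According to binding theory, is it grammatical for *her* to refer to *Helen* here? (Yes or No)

No

*Helen* is an R-expression; Principle C requires it to be free (not bound by any c-commanding expression).
— her: subject of the clause headed by 'warned'; the pronoun c-commands the R-expression — coreference blocked (Principle C).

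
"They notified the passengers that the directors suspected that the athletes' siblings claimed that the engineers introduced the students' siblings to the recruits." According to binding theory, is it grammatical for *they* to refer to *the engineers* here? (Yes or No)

No

*the engineers* is an R-expression; Principle C requires it to be free (not bound by any c-commanding expression).
— they: subject of the matrix clause; the pronoun c-commands the R-expression — coreference blocked (Principle C).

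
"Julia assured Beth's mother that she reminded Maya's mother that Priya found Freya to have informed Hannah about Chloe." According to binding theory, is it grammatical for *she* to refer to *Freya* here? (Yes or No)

*Freya* is an R-expression; Principle C requires it to be free (not bound by any c-commanding expression).
— she: subject of the clause headed by 'reminded'; the pronoun c-commands the R-expression — coreference blocked (Principle C).

No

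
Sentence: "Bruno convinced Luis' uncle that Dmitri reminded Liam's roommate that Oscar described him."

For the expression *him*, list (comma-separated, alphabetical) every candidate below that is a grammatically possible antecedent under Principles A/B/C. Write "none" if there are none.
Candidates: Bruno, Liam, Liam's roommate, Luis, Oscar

*him* is a pronoun; Principle B requires it to be free in its binding domain — the clause headed by 'described'.
— Bruno: subject of the matrix clause; c-commands the pronoun but lies outside its binding domain — allowed.
— Liam: possessor inside the object DP of the clause headed by 'reminded'; does not c-command the pronoun — Principle B does not apply; allowed.
— Liam's roommate: object of the clause headed by 'reminded'; c-commands the pronoun but lies outside its binding domain — allowed.
— Luis: possessor inside the object DP of the matrix clause; does not c-command the pronoun — Principle B does not apply; allowed.
— Oscar: subject of the clause headed by 'described'; c-commands the pronoun within its binding domain — blocked (Principle B).

Bruno, Liam, Liam's roommate, Luis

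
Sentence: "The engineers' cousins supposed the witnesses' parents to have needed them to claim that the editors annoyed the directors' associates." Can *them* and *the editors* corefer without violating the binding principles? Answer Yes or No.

*the editors* is an R-expression; Principle C requires it to be free (not bound by any c-commanding expression).
— them: subject of the clause headed by 'claim'; the pronoun c-commands the R-expression — coreference blocked (Principle C).

No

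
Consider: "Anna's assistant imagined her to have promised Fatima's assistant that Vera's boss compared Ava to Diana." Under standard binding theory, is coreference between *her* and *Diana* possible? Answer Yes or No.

*Diana* is an R-expression; Principle C requires it to be free (not bound by any c-commanding expression).
— her: subject of the clause headed by 'promised'; the pronoun c-commands the R-expression — coreference blocked (Principle C).

No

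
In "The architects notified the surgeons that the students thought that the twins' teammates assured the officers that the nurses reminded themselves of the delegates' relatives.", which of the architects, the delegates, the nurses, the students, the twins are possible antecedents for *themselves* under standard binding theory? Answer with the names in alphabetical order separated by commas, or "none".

the nurses

*themselves* is a reflexive; Principle A requires it to be bound within its binding domain — the clause headed by 'reminded'.
— the architects: subject of the matrix clause; c-commands the reflexive but lies outside its binding domain — cannot bind it (Principle A).
— the delegates: possessor inside the second object DP of the clause headed by 'reminded'; does not c-command the reflexive — cannot bind it (Principle A).
— the nurses: subject of the clause headed by 'reminded'; c-commands the reflexive within its binding domain — allowed (Principle A).
— the students: subject of the clause headed by 'thought'; c-commands the reflexive but lies outside its binding domain — cannot bind it (Principle A).
— the twins: possessor inside the subject DP of the clause headed by 'assured'; does not c-command the reflexive — cannot bind it (Principle A).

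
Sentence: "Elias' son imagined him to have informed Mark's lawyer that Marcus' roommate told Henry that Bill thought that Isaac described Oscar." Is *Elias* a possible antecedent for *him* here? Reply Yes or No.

Yes

*him* is a pronoun; Principle B requires it to be free in its binding domain — the matrix clause.
— Elias: possessor inside the subject DP of the matrix clause; does not c-command the pronoun — Principle B does not apply; allowed.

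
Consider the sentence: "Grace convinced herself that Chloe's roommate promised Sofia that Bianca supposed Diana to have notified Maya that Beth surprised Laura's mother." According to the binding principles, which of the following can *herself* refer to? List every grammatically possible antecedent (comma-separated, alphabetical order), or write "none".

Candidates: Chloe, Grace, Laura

Grace

*herself* is a reflexive; Principle A requires it to be bound within its binding domain — the matrix clause.
— Chloe: possessor inside the subject DP of the clause headed by 'promised'; does not c-command the reflexive — cannot bind it (Principle A).
— Grace: subject of the matrix clause; c-commands the reflexive within its binding domain — allowed (Principle A).
— Laura: possessor inside the object DP of the clause headed by 'surprised'; does not c-command the reflexive — cannot bind it (Principle A).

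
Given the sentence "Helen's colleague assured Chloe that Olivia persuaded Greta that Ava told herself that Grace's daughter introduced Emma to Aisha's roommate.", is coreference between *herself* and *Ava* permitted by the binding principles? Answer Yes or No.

*herself* is a reflexive; Principle A requires it to be bound within its binding domain — the clause headed by 'told'.
— Ava: subject of the clause headed by 'told'; c-commands the reflexive within its binding domain — allowed (Principle A).

Yes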